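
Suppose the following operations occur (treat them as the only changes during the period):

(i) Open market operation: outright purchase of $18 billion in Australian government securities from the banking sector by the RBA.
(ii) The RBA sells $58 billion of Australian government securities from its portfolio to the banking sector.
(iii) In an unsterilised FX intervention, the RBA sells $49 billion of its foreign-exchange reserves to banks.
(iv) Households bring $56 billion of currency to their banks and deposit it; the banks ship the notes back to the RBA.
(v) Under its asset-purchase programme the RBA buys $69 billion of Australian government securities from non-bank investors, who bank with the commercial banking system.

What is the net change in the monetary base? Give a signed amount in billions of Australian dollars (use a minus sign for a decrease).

-$20 billion

RBA balance sheet:
  Assets:      Securities +$29B, Foreign assets −$49B
  Liabilities: Bank reserves +$36B, Currency in circulation −$56B
Monetary base = currency + reserves: −$56B + (+$36B) = -$20 billion.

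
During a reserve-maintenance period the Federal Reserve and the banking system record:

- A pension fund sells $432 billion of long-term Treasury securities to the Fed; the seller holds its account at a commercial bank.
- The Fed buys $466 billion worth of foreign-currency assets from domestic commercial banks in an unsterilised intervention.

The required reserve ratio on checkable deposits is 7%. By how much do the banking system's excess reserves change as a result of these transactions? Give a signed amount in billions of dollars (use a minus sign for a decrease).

+$867.76 billion

Asset purchase (from non-banks) $432 billion: reserves +$432B, deposits +$432B.
FX purchase $466 billion: reserves +$466B, deposits 0.
Totals: Δreserves = +$898B, Δdeposits = +$432B.
Δrequired reserves = 7% × +$432B = +$30.24B.
Δexcess reserves = Δreserves − Δrequired = +$898B − (+$30.24B) = +$867.76 billion.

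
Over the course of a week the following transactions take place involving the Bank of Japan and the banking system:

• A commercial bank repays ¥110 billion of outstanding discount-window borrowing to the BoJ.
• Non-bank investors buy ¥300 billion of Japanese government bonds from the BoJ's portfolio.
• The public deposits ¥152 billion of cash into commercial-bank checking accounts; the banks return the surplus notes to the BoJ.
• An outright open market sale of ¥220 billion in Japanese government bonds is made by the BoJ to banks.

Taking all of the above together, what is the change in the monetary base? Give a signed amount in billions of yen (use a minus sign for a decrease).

-¥630 billion

BoJ balance sheet:
  Assets:      Securities −¥520B, Loans to banks −¥110B
  Liabilities: Bank reserves −¥478B, Currency in circulation −¥152B
Commercial banking system:
  Assets:      Reserves at CB −¥478B, Securities +¥220B
  Liabilities: Checkable deposits −¥148B, Borrowings from CB −¥110B
Monetary base = currency + reserves: −¥152B + (−¥478B) = -¥630 billion.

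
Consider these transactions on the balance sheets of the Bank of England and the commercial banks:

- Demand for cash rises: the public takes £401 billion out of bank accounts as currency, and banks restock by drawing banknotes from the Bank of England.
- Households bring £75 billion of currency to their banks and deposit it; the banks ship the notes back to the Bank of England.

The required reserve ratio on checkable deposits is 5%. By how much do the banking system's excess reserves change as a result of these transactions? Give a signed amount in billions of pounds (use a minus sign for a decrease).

Currency withdrawal £401 billion: reserves −£401B, deposits −£401B.
Currency deposit £75 billion: reserves +£75B, deposits +£75B.
Totals: Δreserves = −£326B, Δdeposits = −£326B.
Δrequired reserves = 5% × −£326B = −£16.3B.
Δexcess reserves = Δreserves − Δrequired = −£326B − (−£16.3B) = -£309.7 billion.

-£309.7 billion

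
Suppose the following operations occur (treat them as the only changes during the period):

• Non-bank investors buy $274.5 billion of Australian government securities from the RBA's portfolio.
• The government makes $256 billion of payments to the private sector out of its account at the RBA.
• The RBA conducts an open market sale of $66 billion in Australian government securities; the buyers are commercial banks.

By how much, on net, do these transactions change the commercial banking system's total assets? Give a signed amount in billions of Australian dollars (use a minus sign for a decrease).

-$18.5 billion

Asset sale (to non-banks) $274.5 billion: bank balance sheets shrink → −$274.5B.
Government spending $256 billion: bank balance sheets expand → +$256B.
OMO sale (to banks) $66 billion: just an asset swap on bank balance sheets → 0.
Net: −274.5 + 256 + 0 = -$18.5 billion.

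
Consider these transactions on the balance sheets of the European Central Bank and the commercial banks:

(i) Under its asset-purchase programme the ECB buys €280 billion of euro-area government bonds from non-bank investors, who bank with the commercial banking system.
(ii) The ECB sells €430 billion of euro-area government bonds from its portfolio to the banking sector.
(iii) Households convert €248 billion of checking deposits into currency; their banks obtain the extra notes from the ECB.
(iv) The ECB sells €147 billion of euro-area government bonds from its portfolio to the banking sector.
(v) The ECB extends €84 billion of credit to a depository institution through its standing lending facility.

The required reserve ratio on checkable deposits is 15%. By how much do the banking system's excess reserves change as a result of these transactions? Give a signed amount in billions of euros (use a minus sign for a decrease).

Asset purchase (from non-banks) €280 billion: reserves +€280B, deposits +€280B.
OMO sale (to banks) €430 billion: reserves −€430B, deposits 0.
Currency withdrawal €248 billion: reserves −€248B, deposits −€248B.
OMO sale (to banks) €147 billion: reserves −€147B, deposits 0.
Discount-window loan €84 billion: reserves +€84B, deposits 0.
Totals: Δreserves = −€461B, Δdeposits = +€32B.
Δrequired reserves = 15% × +€32B = +€4.8B.
Δexcess reserves = Δreserves − Δrequired = −€461B − (+€4.8B) = -€465.8 billion.

-€465.8 billion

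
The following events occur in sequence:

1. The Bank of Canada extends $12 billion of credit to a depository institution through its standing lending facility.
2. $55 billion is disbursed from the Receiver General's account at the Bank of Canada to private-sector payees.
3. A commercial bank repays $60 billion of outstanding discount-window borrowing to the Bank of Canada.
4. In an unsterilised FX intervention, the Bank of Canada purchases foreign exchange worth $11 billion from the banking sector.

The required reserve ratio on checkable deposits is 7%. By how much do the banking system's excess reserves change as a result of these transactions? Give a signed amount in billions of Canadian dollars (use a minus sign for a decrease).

+$14.15 billion

Discount-window loan $12 billion: reserves +$12B, deposits 0.
Government spending $55 billion: reserves +$55B, deposits +$55B.
Discount-window repayment $60 billion: reserves −$60B, deposits 0.
FX purchase $11 billion: reserves +$11B, deposits 0.
Totals: Δreserves = +$18B, Δdeposits = +$55B.
Δrequired reserves = 7% × +$55B = +$3.85B.
Δexcess reserves = Δreserves − Δrequired = +$18B − (+$3.85B) = +$14.15 billion.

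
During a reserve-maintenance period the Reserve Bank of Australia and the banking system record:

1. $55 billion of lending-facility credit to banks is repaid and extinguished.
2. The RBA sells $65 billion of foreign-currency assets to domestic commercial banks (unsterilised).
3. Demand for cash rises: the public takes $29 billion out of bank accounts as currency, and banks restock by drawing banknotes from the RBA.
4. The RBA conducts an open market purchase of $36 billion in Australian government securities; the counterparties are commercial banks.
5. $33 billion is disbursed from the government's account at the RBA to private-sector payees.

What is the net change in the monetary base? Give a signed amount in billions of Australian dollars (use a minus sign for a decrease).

Discount-window repayment $55 billion: RBA balance sheet contracts → −$55B.
FX sale $65 billion: RBA balance sheet contracts → −$65B.
Currency withdrawal $29 billion: just a shift between currency and reserves — both are base money → 0.
OMO purchase (from banks) $36 billion: RBA balance sheet expands → +$36B.
Government spending $33 billion: a non-base liability converts back to reserves → +$33B.
Net: −55 − 65 + 0 + 36 + 33 = -$51 billion.

-$51 billion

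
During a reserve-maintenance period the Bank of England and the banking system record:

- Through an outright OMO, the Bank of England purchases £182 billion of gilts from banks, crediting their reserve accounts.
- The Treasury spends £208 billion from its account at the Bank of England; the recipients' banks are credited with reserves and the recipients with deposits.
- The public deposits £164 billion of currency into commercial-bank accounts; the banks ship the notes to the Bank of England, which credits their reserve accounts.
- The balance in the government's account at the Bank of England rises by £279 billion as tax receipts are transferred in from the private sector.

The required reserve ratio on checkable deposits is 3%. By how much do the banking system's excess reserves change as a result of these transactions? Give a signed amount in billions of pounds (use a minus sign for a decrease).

OMO purchase (from banks) £182 billion: reserves +£182B, deposits 0.
Government spending £208 billion: reserves +£208B, deposits +£208B.
Currency deposit £164 billion: reserves +£164B, deposits +£164B.
Government account inflow £279 billion: reserves −£279B, deposits −£279B.
Totals: Δreserves = +£275B, Δdeposits = +£93B.
Δrequired reserves = 3% × +£93B = +£2.79B.
Δexcess reserves = Δreserves − Δrequired = +£275B − (+£2.79B) = +£272.21 billion.

+£272.21 billion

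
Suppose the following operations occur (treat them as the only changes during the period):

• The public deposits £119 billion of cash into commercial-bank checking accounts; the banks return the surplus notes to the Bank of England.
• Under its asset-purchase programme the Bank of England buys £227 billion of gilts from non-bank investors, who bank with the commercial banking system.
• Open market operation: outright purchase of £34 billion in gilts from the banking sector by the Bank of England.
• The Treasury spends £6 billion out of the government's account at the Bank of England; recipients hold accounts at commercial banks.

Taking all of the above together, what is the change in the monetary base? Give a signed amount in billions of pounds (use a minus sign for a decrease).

+£267 billion

Bank of England balance sheet:
  Assets:      Securities +£261B
  Liabilities: Bank reserves +£386B, Currency in circulation −£119B, Government deposits −£6B
Commercial banking system:
  Assets:      Reserves at CB +£386B, Securities −£34B
  Liabilities: Checkable deposits +£352B
Monetary base = currency + reserves: −£119B + (+£386B) = +£267 billion.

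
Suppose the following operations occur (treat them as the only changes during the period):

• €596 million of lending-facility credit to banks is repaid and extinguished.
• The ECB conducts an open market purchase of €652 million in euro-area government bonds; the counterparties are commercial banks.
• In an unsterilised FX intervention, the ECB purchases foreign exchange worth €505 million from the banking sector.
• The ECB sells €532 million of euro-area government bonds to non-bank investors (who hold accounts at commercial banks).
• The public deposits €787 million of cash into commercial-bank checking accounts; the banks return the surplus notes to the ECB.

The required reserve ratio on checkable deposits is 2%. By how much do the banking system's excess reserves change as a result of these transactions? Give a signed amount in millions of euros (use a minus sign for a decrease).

+€810.9 million

Discount-window repayment €596 million: reserves −€596M, deposits 0.
OMO purchase (from banks) €652 million: reserves +€652M, deposits 0.
FX purchase €505 million: reserves +€505M, deposits 0.
Asset sale (to non-banks) €532 million: reserves −€532M, deposits −€532M.
Currency deposit €787 million: reserves +€787M, deposits +€787M.
Totals: Δreserves = +€816M, Δdeposits = +€255M.
Δrequired reserves = 2% × +€255M = +€5.1M.
Δexcess reserves = Δreserves − Δrequired = +€816M − (+€5.1M) = +€810.9 million.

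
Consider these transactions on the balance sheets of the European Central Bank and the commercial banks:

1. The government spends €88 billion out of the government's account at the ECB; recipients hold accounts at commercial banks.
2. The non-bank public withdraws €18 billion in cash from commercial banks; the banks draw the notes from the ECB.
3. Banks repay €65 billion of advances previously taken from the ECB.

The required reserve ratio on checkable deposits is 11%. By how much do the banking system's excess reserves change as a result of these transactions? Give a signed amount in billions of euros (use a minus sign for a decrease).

Government spending €88 billion: reserves +€88B, deposits +€88B.
Currency withdrawal €18 billion: reserves −€18B, deposits −€18B.
Discount-window repayment €65 billion: reserves −€65B, deposits 0.
Totals: Δreserves = +€5B, Δdeposits = +€70B.
Δrequired reserves = 11% × +€70B = +€7.7B.
Δexcess reserves = Δreserves − Δrequired = +€5B − (+€7.7B) = -€2.7 billion.

-€2.7 billion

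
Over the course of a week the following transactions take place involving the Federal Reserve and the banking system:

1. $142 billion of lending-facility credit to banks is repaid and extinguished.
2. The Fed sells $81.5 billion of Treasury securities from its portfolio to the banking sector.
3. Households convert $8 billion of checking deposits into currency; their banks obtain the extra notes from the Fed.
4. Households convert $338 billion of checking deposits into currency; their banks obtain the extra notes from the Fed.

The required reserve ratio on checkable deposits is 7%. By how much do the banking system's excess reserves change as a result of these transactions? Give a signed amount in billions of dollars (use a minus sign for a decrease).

Discount-window repayment $142 billion: reserves −$142B, deposits 0.
OMO sale (to banks) $81.5 billion: reserves −$81.5B, deposits 0.
Currency withdrawal $8 billion: reserves −$8B, deposits −$8B.
Currency withdrawal $338 billion: reserves −$338B, deposits −$338B.
Totals: Δreserves = −$569.5B, Δdeposits = −$346B.
Δrequired reserves = 7% × −$346B = −$24.22B.
Δexcess reserves = Δreserves − Δrequired = −$569.5B − (−$24.22B) = -$545.28 billion.

-$545.28 billion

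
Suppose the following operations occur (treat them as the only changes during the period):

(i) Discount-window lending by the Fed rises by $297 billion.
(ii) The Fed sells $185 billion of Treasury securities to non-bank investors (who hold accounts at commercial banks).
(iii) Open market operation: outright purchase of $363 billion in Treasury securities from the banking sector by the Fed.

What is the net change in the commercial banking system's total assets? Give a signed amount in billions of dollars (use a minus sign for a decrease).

+$112 billion

Discount-window loan $297 billion: bank balance sheets expand → +$297B.
Asset sale (to non-banks) $185 billion: bank balance sheets shrink → −$185B.
OMO purchase (from banks) $363 billion: just an asset swap on bank balance sheets → 0.
Net: 297 − 185 + 0 = +$112 billion.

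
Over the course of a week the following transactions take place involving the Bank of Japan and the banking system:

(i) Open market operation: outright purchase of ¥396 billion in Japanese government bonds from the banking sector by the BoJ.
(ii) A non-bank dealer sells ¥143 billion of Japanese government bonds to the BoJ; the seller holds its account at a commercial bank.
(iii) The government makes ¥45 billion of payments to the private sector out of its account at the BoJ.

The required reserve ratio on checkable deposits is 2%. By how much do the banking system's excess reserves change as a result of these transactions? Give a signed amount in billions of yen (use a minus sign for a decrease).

OMO purchase (from banks) ¥396 billion: reserves +¥396B, deposits 0.
Asset purchase (from non-banks) ¥143 billion: reserves +¥143B, deposits +¥143B.
Government spending ¥45 billion: reserves +¥45B, deposits +¥45B.
Totals: Δreserves = +¥584B, Δdeposits = +¥188B.
Δrequired reserves = 2% × +¥188B = +¥3.76B.
Δexcess reserves = Δreserves − Δrequired = +¥584B − (+¥3.76B) = +¥580.24 billion.

+¥580.24 billion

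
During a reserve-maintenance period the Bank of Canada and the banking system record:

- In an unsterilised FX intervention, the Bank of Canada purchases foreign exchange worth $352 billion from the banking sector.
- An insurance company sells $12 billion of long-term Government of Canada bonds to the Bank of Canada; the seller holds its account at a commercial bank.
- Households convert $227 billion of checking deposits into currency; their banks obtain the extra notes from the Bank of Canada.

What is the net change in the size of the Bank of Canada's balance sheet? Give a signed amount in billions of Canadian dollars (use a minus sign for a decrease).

+$364 billion

Bank of Canada balance sheet:
  Assets:      Securities +$12B, Foreign assets +$352B
  Liabilities: Bank reserves +$137B, Currency in circulation +$227B
Commercial banking system:
  Assets:      Reserves at CB +$137B, Foreign assets −$352B
  Liabilities: Checkable deposits −$215B
Change in total Bank of Canada assets = +$364 billion.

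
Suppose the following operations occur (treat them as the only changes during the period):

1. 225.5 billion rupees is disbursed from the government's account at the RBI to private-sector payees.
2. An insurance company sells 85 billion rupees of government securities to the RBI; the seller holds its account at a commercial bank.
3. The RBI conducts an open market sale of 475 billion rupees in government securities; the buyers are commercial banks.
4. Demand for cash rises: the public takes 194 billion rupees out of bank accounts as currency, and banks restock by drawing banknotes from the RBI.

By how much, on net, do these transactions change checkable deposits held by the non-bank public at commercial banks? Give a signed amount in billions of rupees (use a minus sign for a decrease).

Government spending 225.5 billion rupees: non-bank counterparties' bank balances rise → +225.5B.
Asset purchase (from non-banks) 85 billion rupees: non-bank counterparties' bank balances rise → +85B.
OMO sale (to banks) 475 billion rupees: the counterparty is a bank, so public deposits are unchanged → 0.
Currency withdrawal 194 billion rupees: non-bank counterparties' bank balances fall → −194B.
Net: 225.5 + 85 + 0 − 194 = +116.5 billion.

+116.5 billion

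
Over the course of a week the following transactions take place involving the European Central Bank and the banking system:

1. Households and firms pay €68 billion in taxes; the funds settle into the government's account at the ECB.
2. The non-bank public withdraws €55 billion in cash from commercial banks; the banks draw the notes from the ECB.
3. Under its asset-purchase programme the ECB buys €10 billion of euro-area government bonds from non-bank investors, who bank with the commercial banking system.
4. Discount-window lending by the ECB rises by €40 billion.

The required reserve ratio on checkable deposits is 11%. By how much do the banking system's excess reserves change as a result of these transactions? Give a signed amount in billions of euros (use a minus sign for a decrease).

Government account inflow €68 billion: reserves −€68B, deposits −€68B.
Currency withdrawal €55 billion: reserves −€55B, deposits −€55B.
Asset purchase (from non-banks) €10 billion: reserves +€10B, deposits +€10B.
Discount-window loan €40 billion: reserves +€40B, deposits 0.
Totals: Δreserves = −€73B, Δdeposits = −€113B.
Δrequired reserves = 11% × −€113B = −€12.43B.
Δexcess reserves = Δreserves − Δrequired = −€73B − (−€12.43B) = -€60.57 billion.

-€60.57 billion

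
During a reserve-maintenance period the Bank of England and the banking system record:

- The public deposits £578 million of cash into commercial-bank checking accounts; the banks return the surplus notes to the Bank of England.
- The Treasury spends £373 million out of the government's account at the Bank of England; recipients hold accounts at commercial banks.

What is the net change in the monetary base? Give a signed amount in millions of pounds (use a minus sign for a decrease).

+£373 million

Bank of England balance sheet:
  Assets:      no change
  Liabilities: Bank reserves +£951M, Currency in circulation −£578M, Government deposits −£373M
Commercial banking system:
  Assets:      Reserves at CB +£951M
  Liabilities: Checkable deposits +£951M
Monetary base = currency + reserves: −£578M + (+£951M) = +£373 million.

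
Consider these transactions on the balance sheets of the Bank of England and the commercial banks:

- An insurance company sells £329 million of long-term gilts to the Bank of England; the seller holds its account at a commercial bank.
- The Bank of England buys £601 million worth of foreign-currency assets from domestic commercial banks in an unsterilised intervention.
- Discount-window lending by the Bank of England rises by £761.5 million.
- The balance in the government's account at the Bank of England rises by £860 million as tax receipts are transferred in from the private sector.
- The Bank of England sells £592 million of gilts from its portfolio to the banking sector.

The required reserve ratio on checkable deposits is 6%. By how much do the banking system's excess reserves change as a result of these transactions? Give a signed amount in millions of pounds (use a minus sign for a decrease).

Asset purchase (from non-banks) £329 million: reserves +£329M, deposits +£329M.
FX purchase £601 million: reserves +£601M, deposits 0.
Discount-window loan £761.5 million: reserves +£761.5M, deposits 0.
Government account inflow £860 million: reserves −£860M, deposits −£860M.
OMO sale (to banks) £592 million: reserves −£592M, deposits 0.
Totals: Δreserves = +£239.5M, Δdeposits = −£531M.
Δrequired reserves = 6% × −£531M = −£31.86M.
Δexcess reserves = Δreserves − Δrequired = +£239.5M − (−£31.86M) = +£271.36 million.

+£271.36 million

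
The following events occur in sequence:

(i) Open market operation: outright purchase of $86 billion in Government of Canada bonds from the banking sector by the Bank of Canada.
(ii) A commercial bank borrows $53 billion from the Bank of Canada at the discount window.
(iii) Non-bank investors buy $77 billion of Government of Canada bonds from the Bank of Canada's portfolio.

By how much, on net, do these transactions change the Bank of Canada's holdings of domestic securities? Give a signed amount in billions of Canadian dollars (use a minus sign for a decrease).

OMO purchase (from banks) $86 billion: securities added to the Bank of Canada's portfolio → +$86B.
Discount-window loan $53 billion: the Bank of Canada's securities portfolio is untouched → 0.
Asset sale (to non-banks) $77 billion: securities removed from the Bank of Canada's portfolio → −$77B.
Net: 86 + 0 − 77 = +$9 billion.

+$9 billion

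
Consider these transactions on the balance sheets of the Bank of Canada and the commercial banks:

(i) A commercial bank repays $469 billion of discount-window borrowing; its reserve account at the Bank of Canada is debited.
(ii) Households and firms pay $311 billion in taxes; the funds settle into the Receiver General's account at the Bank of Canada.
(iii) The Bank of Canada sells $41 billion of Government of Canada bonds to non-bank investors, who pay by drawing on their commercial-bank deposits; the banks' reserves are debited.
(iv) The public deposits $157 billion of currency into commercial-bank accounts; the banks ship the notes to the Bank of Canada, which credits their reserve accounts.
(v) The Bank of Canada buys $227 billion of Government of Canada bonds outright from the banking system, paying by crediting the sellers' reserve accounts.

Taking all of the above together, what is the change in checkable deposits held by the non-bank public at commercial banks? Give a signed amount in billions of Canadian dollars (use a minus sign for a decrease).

Bank of Canada balance sheet:
  Assets:      Securities +$186B, Loans to banks −$469B
  Liabilities: Bank reserves −$437B, Currency in circulation −$157B, Government deposits +$311B
Commercial banking system:
  Assets:      Reserves at CB −$437B, Securities −$227B
  Liabilities: Checkable deposits −$195B, Borrowings from CB −$469B
So the change in checkable deposits held by the non-bank public at commercial banks is -$195 billion.

-$195 billion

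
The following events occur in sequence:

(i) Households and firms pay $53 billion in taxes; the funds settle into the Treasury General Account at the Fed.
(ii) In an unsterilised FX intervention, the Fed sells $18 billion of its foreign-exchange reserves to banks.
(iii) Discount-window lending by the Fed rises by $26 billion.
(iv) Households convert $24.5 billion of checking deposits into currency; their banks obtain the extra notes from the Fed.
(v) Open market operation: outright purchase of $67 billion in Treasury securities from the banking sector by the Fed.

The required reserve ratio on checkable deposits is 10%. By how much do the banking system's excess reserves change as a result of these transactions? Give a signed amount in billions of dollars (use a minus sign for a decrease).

+$5.25 billion

Government account inflow $53 billion: reserves −$53B, deposits −$53B.
FX sale $18 billion: reserves −$18B, deposits 0.
Discount-window loan $26 billion: reserves +$26B, deposits 0.
Currency withdrawal $24.5 billion: reserves −$24.5B, deposits −$24.5B.
OMO purchase (from banks) $67 billion: reserves +$67B, deposits 0.
Totals: Δreserves = −$2.5B, Δdeposits = −$77.5B.
Δrequired reserves = 10% × −$77.5B = −$7.75B.
Δexcess reserves = Δreserves − Δrequired = −$2.5B − (−$7.75B) = +$5.25 billion.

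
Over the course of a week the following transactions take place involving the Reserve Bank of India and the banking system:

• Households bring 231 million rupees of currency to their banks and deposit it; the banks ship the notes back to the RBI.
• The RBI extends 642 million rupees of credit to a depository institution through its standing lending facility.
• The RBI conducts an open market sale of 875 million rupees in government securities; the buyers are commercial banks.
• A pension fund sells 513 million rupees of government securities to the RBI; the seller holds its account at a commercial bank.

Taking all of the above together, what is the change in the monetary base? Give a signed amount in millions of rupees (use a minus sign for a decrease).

RBI balance sheet:
  Assets:      Securities −362M, Loans to banks +642M
  Liabilities: Bank reserves +511M, Currency in circulation −231M
Commercial banking system:
  Assets:      Reserves at CB +511M, Securities +875M
  Liabilities: Checkable deposits +744M, Borrowings from CB +642M
Monetary base = currency + reserves: −231M + (+511M) = +280 million.

+280 million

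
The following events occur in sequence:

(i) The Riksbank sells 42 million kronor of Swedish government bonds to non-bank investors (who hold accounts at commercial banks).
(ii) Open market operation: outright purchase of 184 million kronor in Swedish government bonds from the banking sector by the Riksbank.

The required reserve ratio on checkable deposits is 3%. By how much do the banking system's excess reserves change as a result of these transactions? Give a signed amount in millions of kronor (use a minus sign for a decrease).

+143.26 million

Asset sale (to non-banks) 42 million kronor: reserves −42M, deposits −42M.
OMO purchase (from banks) 184 million kronor: reserves +184M, deposits 0.
Totals: Δreserves = +142M, Δdeposits = −42M.
Δrequired reserves = 3% × −42M = −1.26M.
Δexcess reserves = Δreserves − Δrequired = +142M − (−1.26M) = +143.26 million.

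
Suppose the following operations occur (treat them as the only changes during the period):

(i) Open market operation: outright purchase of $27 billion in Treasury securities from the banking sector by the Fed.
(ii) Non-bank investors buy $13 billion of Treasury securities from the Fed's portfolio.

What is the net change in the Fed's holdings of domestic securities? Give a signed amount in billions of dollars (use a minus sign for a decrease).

Fed balance sheet:
  Assets:      Securities +$14B
  Liabilities: Bank reserves +$14B
So the change in the Fed's holdings of domestic securities is +$14 billion.

+$14 billion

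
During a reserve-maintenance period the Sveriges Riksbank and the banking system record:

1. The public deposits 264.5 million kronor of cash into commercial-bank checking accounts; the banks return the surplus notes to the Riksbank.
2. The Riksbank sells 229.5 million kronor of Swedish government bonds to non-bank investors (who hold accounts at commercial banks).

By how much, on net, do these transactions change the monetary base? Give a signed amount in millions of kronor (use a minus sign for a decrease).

Currency deposit 264.5 million kronor: just a shift between currency and reserves — both are base money → 0.
Asset sale (to non-banks) 229.5 million kronor: Riksbank balance sheet contracts → −229.5M.
Net: 0 − 229.5 = -229.5 million.

-229.5 million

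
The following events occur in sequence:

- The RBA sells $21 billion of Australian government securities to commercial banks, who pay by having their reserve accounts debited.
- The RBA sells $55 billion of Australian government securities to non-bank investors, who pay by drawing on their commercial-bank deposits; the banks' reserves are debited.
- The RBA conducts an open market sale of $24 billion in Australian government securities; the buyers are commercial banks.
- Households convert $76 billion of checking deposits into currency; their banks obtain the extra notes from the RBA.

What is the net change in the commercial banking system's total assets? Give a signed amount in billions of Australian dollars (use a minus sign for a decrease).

-$131 billion

OMO sale (to banks) $21 billion: just an asset swap on bank balance sheets → 0.
Asset sale (to non-banks) $55 billion: bank balance sheets shrink → −$55B.
OMO sale (to banks) $24 billion: just an asset swap on bank balance sheets → 0.
Currency withdrawal $76 billion: bank balance sheets shrink → −$76B.
Net: 0 − 55 + 0 − 76 = -$131 billion.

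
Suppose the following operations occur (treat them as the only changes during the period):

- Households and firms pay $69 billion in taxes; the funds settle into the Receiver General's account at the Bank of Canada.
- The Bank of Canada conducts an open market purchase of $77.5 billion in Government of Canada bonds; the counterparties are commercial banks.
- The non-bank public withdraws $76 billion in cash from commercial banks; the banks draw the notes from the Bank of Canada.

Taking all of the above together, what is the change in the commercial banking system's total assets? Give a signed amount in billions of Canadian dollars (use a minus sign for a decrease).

Government account inflow $69 billion: bank balance sheets shrink → −$69B.
OMO purchase (from banks) $77.5 billion: just an asset swap on bank balance sheets → 0.
Currency withdrawal $76 billion: bank balance sheets shrink → −$76B.
Net: −69 + 0 − 76 = -$145 billion.

-$145 billion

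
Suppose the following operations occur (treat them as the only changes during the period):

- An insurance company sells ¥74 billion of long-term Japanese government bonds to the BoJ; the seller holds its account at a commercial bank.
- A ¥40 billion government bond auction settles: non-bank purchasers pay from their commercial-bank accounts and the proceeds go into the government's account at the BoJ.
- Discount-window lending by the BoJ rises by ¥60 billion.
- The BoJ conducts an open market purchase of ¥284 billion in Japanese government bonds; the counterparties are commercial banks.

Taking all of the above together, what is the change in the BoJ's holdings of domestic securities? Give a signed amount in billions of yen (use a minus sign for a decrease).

+¥358 billion

Asset purchase (from non-banks) ¥74 billion: securities added to the BoJ's portfolio → +¥74B.
Government account inflow ¥40 billion: the BoJ's securities portfolio is untouched → 0.
Discount-window loan ¥60 billion: the BoJ's securities portfolio is untouched → 0.
OMO purchase (from banks) ¥284 billion: securities added to the BoJ's portfolio → +¥284B.
Net: 74 + 0 + 0 + 284 = +¥358 billion.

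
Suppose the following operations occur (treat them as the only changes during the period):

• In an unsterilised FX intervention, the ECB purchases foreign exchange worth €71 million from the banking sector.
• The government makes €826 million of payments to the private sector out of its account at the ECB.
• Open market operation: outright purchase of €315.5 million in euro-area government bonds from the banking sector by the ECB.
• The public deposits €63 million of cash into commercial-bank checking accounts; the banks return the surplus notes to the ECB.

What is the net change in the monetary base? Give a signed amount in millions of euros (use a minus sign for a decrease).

+€1212.5 million

ECB balance sheet:
  Assets:      Securities +€315.5M, Foreign assets +€71M
  Liabilities: Bank reserves +€1275.5M, Currency in circulation −€63M, Government deposits −€826M
Monetary base = currency + reserves: −€63M + (+€1275.5M) = +€1212.5 million.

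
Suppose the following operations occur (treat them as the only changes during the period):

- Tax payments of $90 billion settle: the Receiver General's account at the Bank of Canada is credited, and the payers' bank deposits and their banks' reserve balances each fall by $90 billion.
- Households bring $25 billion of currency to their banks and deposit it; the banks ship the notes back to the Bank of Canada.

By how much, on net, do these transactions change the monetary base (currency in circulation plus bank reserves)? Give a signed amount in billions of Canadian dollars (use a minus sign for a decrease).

-$90 billion

Bank of Canada balance sheet:
  Assets:      no change
  Liabilities: Bank reserves −$65B, Currency in circulation −$25B, Government deposits +$90B
Monetary base = currency + reserves: −$25B + (−$65B) = -$90 billion.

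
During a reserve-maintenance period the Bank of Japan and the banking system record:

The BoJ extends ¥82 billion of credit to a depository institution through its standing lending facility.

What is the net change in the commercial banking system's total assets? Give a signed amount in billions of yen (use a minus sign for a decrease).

Discount-window loan ¥82 billion: bank balance sheets expand → +¥82B.

+¥82 billion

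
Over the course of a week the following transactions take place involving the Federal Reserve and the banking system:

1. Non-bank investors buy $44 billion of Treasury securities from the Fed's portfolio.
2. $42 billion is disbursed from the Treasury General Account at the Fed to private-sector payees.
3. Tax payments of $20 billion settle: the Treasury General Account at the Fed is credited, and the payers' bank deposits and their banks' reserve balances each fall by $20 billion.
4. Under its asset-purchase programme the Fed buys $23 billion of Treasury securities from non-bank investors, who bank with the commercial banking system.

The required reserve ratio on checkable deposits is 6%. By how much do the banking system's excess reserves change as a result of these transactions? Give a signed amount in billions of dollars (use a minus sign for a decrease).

+$0.94 billion

Asset sale (to non-banks) $44 billion: reserves −$44B, deposits −$44B.
Government spending $42 billion: reserves +$42B, deposits +$42B.
Government account inflow $20 billion: reserves −$20B, deposits −$20B.
Asset purchase (from non-banks) $23 billion: reserves +$23B, deposits +$23B.
Totals: Δreserves = +$1B, Δdeposits = +$1B.
Δrequired reserves = 6% × +$1B = +$0.06B.
Δexcess reserves = Δreserves − Δrequired = +$1B − (+$0.06B) = +$0.94 billion.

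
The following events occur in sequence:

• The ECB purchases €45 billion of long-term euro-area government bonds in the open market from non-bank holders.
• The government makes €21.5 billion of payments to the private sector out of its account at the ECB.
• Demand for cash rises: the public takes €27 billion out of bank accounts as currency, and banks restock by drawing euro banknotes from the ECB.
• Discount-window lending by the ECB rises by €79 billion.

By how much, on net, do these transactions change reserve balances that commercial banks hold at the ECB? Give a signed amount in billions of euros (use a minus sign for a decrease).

ECB balance sheet:
  Assets:      Securities +€45B, Loans to banks +€79B
  Liabilities: Bank reserves +€118.5B, Currency in circulation +€27B, Government deposits −€21.5B
Commercial banking system:
  Assets:      Reserves at CB +€118.5B
  Liabilities: Checkable deposits +€39.5B, Borrowings from CB +€79B
So the change in reserve balances that commercial banks hold at the ECB is +€118.5 billion.

+€118.5 billion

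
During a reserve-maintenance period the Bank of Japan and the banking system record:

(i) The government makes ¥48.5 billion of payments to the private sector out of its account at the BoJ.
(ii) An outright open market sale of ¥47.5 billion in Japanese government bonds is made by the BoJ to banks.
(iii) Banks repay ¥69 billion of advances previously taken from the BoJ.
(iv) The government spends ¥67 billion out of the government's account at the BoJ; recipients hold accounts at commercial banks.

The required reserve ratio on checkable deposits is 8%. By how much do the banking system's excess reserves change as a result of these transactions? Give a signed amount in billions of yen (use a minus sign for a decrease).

Government spending ¥48.5 billion: reserves +¥48.5B, deposits +¥48.5B.
OMO sale (to banks) ¥47.5 billion: reserves −¥47.5B, deposits 0.
Discount-window repayment ¥69 billion: reserves −¥69B, deposits 0.
Government spending ¥67 billion: reserves +¥67B, deposits +¥67B.
Totals: Δreserves = −¥1B, Δdeposits = +¥115.5B.
Δrequired reserves = 8% × +¥115.5B = +¥9.24B.
Δexcess reserves = Δreserves − Δrequired = −¥1B − (+¥9.24B) = -¥10.24 billion.

-¥10.24 billion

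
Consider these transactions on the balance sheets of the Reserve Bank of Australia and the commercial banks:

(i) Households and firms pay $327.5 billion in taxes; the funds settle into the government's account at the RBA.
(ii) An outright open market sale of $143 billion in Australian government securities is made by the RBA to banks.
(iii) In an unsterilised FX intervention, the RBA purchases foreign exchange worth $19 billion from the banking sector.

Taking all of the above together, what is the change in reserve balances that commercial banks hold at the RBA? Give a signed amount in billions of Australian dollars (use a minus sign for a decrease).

-$451.5 billion

Government account inflow $327.5 billion: funds move from bank reserves into the government account → −$327.5B.
OMO sale (to banks) $143 billion: the buying banks pay out of their reserve balances → −$143B.
FX purchase $19 billion: the RBA pays by crediting reserve accounts → +$19B.
Net: −327.5 − 143 + 19 = -$451.5 billion.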